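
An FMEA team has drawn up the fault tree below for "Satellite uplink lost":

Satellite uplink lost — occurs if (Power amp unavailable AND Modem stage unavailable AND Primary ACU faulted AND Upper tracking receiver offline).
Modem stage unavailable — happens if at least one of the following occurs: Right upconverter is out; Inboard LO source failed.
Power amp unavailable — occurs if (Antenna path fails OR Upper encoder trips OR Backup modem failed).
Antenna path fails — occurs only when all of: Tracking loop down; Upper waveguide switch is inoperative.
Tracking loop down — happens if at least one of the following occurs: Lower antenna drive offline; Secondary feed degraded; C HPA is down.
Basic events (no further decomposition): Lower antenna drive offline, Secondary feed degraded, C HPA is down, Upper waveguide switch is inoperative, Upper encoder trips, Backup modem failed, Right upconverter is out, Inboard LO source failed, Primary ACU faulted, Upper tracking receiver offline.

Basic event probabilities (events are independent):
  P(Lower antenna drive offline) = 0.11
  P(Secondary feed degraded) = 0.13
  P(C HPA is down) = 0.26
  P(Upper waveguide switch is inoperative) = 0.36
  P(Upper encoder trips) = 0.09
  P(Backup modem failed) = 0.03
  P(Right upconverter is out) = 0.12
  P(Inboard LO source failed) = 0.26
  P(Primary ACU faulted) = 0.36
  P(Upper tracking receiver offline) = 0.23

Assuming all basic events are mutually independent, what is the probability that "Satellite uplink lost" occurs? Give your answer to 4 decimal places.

0.0073

P(Tracking loop down) [OR] = 1 − (1−0.11) × (1−0.13) × (1−0.26) = 0.427018
P(Antenna path fails) [AND] = 0.427018 × 0.36 = 0.153726
P(Power amp unavailable) [OR] = 1 − (1−0.153726) × (1−0.09) × (1−0.03) = 0.252994
P(Modem stage unavailable) [OR] = 1 − (1−0.12) × (1−0.26) = 0.348800
P(Satellite uplink lost) [AND] = 0.252994 × 0.348800 × 0.36 × 0.23 = 0.007307
Rounded to 4 decimal places: P(Satellite uplink lost) ≈ 0.0073.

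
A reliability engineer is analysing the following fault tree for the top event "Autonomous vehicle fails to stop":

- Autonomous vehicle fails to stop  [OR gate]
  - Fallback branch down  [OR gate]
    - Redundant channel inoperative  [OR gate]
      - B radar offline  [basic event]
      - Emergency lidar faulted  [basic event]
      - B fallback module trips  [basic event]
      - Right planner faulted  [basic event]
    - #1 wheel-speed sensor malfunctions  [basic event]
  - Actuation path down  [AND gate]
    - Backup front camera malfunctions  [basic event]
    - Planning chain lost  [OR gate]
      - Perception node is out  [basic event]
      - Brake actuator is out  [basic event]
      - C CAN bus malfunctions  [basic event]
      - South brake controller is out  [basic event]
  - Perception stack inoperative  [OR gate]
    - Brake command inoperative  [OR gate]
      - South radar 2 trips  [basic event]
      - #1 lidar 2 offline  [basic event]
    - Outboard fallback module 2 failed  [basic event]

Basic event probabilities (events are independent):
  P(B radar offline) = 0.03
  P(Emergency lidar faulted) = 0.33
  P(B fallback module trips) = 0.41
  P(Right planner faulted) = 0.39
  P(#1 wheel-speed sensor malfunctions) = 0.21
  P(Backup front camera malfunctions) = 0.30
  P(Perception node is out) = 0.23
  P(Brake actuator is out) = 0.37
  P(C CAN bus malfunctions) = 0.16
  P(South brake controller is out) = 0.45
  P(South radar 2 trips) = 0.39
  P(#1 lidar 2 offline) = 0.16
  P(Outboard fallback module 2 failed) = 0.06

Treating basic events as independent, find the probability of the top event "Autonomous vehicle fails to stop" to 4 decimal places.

0.9317

P(Redundant channel inoperative) [OR] = 1 − (1−0.03) × (1−0.33) × (1−0.41) × (1−0.39) = 0.766101
P(Fallback branch down) [OR] = 1 − (1−0.766101) × (1−0.21) = 0.815220
P(Planning chain lost) [OR] = 1 − (1−0.23) × (1−0.37) × (1−0.16) × (1−0.45) = 0.775884
P(Actuation path down) [AND] = 0.30 × 0.775884 = 0.232765
P(Brake command inoperative) [OR] = 1 − (1−0.39) × (1−0.16) = 0.487600
P(Perception stack inoperative) [OR] = 1 − (1−0.487600) × (1−0.06) = 0.518344
P(Autonomous vehicle fails to stop) [OR] = 1 − (1−0.815220) × (1−0.232765) × (1−0.518344) = 0.931716
Rounded to 4 decimal places: P(Autonomous vehicle fails to stop) ≈ 0.9317.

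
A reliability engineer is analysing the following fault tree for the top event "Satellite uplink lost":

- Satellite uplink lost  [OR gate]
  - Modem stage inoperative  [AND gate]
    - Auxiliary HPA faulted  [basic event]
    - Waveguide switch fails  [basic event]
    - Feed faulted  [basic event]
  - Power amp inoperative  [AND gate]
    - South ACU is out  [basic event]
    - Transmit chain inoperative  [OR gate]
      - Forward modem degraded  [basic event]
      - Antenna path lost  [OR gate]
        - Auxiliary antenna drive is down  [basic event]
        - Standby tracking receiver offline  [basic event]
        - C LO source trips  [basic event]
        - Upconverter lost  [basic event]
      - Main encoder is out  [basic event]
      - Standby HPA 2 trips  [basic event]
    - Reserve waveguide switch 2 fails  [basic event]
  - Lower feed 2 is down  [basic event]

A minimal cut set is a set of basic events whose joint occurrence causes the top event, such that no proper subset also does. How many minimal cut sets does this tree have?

9

Modem stage inoperative [AND]: one cut set from each child combined → 1 × 1 × 1 = 1 cut set(s).
Antenna path lost [OR]: union of children's cut sets → 4 cut set(s).
Transmit chain inoperative [OR]: union of children's cut sets → 7 cut set(s).
Power amp inoperative [AND]: one cut set from each child combined → 1 × 7 × 1 = 7 cut set(s).
Satellite uplink lost [OR]: union of children's cut sets → 9 cut set(s).
Minimal cut sets: {Auxiliary HPA faulted, Feed faulted, Waveguide switch fails}; {Forward modem degraded, Reserve waveguide switch 2 fails, South ACU is out}; {Auxiliary antenna drive is down, Reserve waveguide switch 2 fails, South ACU is out}; {Reserve waveguide switch 2 fails, South ACU is out, Standby tracking receiver offline}; {C LO source trips, Reserve waveguide switch 2 fails, South ACU is out}; {Reserve waveguide switch 2 fails, South ACU is out, Upconverter lost}; {Main encoder is out, Reserve waveguide switch 2 fails, South ACU is out}; {Reserve waveguide switch 2 fails, South ACU is out, Standby HPA 2 trips}; {Lower feed 2 is down}.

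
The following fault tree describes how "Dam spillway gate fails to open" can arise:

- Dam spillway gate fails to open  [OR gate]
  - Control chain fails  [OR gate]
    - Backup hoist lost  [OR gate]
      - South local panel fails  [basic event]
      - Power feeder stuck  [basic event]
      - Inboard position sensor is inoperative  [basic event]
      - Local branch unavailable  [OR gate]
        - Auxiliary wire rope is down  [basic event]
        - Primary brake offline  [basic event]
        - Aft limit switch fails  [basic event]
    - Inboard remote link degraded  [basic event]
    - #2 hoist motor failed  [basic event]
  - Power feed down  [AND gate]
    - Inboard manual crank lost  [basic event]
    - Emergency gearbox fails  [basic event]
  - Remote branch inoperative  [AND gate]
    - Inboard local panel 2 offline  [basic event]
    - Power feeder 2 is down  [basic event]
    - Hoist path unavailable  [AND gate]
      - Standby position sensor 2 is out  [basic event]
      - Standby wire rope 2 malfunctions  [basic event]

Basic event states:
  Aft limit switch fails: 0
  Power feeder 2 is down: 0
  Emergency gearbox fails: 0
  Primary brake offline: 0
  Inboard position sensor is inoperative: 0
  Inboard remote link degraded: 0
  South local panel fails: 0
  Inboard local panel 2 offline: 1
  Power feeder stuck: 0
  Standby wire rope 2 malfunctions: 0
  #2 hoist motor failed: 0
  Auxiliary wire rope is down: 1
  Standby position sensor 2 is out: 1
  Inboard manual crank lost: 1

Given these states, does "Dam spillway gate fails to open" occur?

Local branch unavailable [OR]: Auxiliary wire rope is down=occurs, Primary brake offline=not, Aft limit switch fails=not → at least one input occurs → occurs.
Backup hoist lost [OR]: South local panel fails=not, Power feeder stuck=not, Inboard position sensor is inoperative=not, Local branch unavailable=occurs → at least one input occurs → occurs.
Control chain fails [OR]: Backup hoist lost=occurs, Inboard remote link degraded=not, #2 hoist motor failed=not → at least one input occurs → occurs.
Power feed down [AND]: Inboard manual crank lost=occurs, Emergency gearbox fails=not → not all inputs occur → does not occur.
Hoist path unavailable [AND]: Standby position sensor 2 is out=occurs, Standby wire rope 2 malfunctions=not → not all inputs occur → does not occur.
Remote branch inoperative [AND]: Inboard local panel 2 offline=occurs, Power feeder 2 is down=not, Hoist path unavailable=not → not all inputs occur → does not occur.
Dam spillway gate fails to open [OR]: Control chain fails=occurs, Power feed down=not, Remote branch inoperative=not → at least one input occurs → occurs.

Yes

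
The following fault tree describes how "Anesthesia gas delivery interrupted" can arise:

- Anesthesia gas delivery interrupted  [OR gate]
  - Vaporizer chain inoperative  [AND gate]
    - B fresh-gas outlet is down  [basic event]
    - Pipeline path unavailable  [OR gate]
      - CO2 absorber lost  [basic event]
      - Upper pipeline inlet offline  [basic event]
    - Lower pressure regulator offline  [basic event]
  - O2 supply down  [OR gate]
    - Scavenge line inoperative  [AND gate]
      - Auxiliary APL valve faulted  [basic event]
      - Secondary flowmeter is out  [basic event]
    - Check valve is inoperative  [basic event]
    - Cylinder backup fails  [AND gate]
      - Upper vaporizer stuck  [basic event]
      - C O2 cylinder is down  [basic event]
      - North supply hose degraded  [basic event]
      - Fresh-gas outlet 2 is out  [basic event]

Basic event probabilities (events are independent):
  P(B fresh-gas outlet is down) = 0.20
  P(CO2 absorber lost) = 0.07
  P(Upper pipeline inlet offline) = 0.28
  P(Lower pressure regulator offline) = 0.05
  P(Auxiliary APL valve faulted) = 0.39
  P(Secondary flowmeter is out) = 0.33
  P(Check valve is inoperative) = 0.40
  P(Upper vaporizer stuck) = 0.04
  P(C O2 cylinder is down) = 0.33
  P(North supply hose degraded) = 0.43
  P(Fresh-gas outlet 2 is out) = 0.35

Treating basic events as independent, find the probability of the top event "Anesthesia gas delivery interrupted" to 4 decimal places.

P(Pipeline path unavailable) [OR] = 1 − (1−0.07) × (1−0.28) = 0.330400
P(Vaporizer chain inoperative) [AND] = 0.20 × 0.330400 × 0.05 = 0.003304
P(Scavenge line inoperative) [AND] = 0.39 × 0.33 = 0.128700
P(Cylinder backup fails) [AND] = 0.04 × 0.33 × 0.43 × 0.35 = 0.001987
P(O2 supply down) [OR] = 1 − (1−0.128700) × (1−0.40) × (1−0.001987) = 0.478259
P(Anesthesia gas delivery interrupted) [OR] = 1 − (1−0.003304) × (1−0.478259) = 0.479983
Rounded to 4 decimal places: P(Anesthesia gas delivery interrupted) ≈ 0.4800.

0.4800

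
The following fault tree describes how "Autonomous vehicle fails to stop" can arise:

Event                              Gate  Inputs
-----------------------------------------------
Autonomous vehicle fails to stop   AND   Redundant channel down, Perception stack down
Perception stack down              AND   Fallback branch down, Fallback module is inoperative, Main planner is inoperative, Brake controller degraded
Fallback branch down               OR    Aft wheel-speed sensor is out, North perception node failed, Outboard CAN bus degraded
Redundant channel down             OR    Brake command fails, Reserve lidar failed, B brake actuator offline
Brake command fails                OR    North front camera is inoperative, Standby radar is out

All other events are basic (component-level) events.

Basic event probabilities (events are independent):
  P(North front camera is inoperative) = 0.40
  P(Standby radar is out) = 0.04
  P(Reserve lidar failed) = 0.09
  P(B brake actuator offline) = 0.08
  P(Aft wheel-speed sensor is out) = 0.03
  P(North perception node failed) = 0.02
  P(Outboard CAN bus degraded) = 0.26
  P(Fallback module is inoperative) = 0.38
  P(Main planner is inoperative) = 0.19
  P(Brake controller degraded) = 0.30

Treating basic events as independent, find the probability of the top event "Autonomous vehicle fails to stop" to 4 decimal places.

0.0033

P(Brake command fails) [OR] = 1 − (1−0.40) × (1−0.04) = 0.424000
P(Redundant channel down) [OR] = 1 − (1−0.424000) × (1−0.09) × (1−0.08) = 0.517773
P(Fallback branch down) [OR] = 1 − (1−0.03) × (1−0.02) × (1−0.26) = 0.296556
P(Perception stack down) [AND] = 0.296556 × 0.38 × 0.19 × 0.30 = 0.006423
P(Autonomous vehicle fails to stop) [AND] = 0.517773 × 0.006423 = 0.003326
Rounded to 4 decimal places: P(Autonomous vehicle fails to stop) ≈ 0.0033.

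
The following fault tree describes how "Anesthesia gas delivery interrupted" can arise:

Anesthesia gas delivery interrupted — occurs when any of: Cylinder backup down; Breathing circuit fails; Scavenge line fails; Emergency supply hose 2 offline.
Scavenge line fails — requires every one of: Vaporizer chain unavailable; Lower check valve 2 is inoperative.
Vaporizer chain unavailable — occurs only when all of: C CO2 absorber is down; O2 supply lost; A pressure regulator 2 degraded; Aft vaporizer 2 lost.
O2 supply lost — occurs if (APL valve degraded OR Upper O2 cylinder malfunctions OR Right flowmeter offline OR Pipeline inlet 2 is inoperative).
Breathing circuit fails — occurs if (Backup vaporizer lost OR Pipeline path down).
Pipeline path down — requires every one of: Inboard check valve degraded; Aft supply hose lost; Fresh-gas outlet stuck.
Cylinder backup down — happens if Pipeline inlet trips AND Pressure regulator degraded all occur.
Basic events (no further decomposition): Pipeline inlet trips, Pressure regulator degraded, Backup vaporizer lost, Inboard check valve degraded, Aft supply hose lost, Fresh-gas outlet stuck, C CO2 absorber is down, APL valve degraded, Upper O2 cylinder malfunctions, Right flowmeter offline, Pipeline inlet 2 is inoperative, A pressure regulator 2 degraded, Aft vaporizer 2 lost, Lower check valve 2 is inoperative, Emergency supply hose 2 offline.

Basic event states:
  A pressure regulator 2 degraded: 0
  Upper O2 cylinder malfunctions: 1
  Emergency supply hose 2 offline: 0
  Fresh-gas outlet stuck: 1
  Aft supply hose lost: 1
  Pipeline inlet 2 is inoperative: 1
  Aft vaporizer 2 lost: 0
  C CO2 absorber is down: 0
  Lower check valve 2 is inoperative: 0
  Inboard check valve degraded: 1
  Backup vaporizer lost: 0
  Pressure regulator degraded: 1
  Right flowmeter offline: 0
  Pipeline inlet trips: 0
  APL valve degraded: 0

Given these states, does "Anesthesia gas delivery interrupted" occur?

Yes

Cylinder backup down [AND]: Pipeline inlet trips=not, Pressure regulator degraded=occurs → not all inputs occur → does not occur.
Pipeline path down [AND]: Inboard check valve degraded=occurs, Aft supply hose lost=occurs, Fresh-gas outlet stuck=occurs → all inputs occur → occurs.
Breathing circuit fails [OR]: Backup vaporizer lost=not, Pipeline path down=occurs → at least one input occurs → occurs.
O2 supply lost [OR]: APL valve degraded=not, Upper O2 cylinder malfunctions=occurs, Right flowmeter offline=not, Pipeline inlet 2 is inoperative=occurs → at least one input occurs → occurs.
Vaporizer chain unavailable [AND]: C CO2 absorber is down=not, O2 supply lost=occurs, A pressure regulator 2 degraded=not, Aft vaporizer 2 lost=not → not all inputs occur → does not occur.
Scavenge line fails [AND]: Vaporizer chain unavailable=not, Lower check valve 2 is inoperative=not → not all inputs occur → does not occur.
Anesthesia gas delivery interrupted [OR]: Cylinder backup down=not, Breathing circuit fails=occurs, Scavenge line fails=not, Emergency supply hose 2 offline=not → at least one input occurs → occurs.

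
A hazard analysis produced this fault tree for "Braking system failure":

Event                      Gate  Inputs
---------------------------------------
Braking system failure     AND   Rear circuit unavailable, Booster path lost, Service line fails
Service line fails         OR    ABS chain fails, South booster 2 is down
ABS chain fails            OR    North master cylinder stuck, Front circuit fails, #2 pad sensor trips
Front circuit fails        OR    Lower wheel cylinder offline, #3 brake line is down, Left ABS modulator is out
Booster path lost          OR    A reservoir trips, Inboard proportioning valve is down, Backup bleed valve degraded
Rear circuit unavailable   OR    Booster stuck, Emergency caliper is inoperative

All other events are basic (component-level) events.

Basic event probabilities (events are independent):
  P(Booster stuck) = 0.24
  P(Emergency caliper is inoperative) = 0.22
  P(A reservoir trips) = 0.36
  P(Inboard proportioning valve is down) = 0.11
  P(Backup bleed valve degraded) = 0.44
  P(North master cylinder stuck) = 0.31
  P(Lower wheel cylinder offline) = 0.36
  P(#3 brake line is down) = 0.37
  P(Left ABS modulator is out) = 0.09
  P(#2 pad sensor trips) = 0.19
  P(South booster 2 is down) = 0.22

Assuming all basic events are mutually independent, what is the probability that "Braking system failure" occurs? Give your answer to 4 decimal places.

P(Rear circuit unavailable) [OR] = 1 − (1−0.24) × (1−0.22) = 0.407200
P(Booster path lost) [OR] = 1 − (1−0.36) × (1−0.11) × (1−0.44) = 0.681024
P(Front circuit fails) [OR] = 1 − (1−0.36) × (1−0.37) × (1−0.09) = 0.633088
P(ABS chain fails) [OR] = 1 − (1−0.31) × (1−0.633088) × (1−0.19) = 0.794933
P(Service line fails) [OR] = 1 − (1−0.794933) × (1−0.22) = 0.840048
P(Braking system failure) [AND] = 0.407200 × 0.681024 × 0.840048 = 0.232956
Rounded to 4 decimal places: P(Braking system failure) ≈ 0.2330.

0.2330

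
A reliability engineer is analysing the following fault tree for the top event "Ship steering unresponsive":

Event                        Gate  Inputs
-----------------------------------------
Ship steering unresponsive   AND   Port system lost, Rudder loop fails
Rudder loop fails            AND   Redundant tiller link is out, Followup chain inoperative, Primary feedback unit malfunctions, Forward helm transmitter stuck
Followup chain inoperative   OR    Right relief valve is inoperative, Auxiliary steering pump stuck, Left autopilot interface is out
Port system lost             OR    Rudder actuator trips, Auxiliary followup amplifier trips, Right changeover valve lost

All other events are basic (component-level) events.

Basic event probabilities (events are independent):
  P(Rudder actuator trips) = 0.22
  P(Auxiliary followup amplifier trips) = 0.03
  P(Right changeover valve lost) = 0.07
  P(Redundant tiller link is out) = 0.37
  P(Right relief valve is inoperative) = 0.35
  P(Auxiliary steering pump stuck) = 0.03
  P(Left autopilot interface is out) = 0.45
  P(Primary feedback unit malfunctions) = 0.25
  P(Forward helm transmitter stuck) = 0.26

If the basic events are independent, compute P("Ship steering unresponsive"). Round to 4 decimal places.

0.0047

P(Port system lost) [OR] = 1 − (1−0.22) × (1−0.03) × (1−0.07) = 0.296362
P(Followup chain inoperative) [OR] = 1 − (1−0.35) × (1−0.03) × (1−0.45) = 0.653225
P(Rudder loop fails) [AND] = 0.37 × 0.653225 × 0.25 × 0.26 = 0.015710
P(Ship steering unresponsive) [AND] = 0.296362 × 0.015710 = 0.004656
Rounded to 4 decimal places: P(Ship steering unresponsive) ≈ 0.0047.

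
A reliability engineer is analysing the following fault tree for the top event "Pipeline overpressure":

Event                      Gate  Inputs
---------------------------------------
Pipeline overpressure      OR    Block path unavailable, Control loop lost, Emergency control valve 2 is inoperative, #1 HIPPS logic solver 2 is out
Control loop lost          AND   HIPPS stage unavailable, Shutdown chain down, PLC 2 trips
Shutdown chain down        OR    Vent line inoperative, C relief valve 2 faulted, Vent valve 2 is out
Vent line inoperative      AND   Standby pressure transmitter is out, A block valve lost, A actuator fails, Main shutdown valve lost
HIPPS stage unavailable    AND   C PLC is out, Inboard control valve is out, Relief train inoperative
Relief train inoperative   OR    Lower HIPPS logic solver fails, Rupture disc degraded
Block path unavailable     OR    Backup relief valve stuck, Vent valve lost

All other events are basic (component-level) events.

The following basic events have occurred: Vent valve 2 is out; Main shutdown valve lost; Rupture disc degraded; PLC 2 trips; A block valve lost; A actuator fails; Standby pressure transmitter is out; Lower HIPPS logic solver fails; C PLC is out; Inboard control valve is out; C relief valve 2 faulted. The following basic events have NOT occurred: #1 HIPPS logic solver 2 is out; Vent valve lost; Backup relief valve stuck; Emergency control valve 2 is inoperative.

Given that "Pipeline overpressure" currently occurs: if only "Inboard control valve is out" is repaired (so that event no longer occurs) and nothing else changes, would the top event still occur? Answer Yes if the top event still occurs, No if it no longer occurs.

Counterfactual: set "Inboard control valve is out" to not occurred.
Block path unavailable [OR]: Backup relief valve stuck=not, Vent valve lost=not → no input occurs → does not occur.
Relief train inoperative [OR]: Lower HIPPS logic solver fails=occurs, Rupture disc degraded=occurs → at least one input occurs → occurs.
HIPPS stage unavailable [AND]: C PLC is out=occurs, Inboard control valve is out=not, Relief train inoperative=occurs → not all inputs occur → does not occur.
Vent line inoperative [AND]: Standby pressure transmitter is out=occurs, A block valve lost=occurs, A actuator fails=occurs, Main shutdown valve lost=occurs → all inputs occur → occurs.
Shutdown chain down [OR]: Vent line inoperative=occurs, C relief valve 2 faulted=occurs, Vent valve 2 is out=occurs → at least one input occurs → occurs.
Control loop lost [AND]: HIPPS stage unavailable=not, Shutdown chain down=occurs, PLC 2 trips=occurs → not all inputs occur → does not occur.
Pipeline overpressure [OR]: Block path unavailable=not, Control loop lost=not, Emergency control valve 2 is inoperative=not, #1 HIPPS logic solver 2 is out=not → no input occurs → does not occur.

No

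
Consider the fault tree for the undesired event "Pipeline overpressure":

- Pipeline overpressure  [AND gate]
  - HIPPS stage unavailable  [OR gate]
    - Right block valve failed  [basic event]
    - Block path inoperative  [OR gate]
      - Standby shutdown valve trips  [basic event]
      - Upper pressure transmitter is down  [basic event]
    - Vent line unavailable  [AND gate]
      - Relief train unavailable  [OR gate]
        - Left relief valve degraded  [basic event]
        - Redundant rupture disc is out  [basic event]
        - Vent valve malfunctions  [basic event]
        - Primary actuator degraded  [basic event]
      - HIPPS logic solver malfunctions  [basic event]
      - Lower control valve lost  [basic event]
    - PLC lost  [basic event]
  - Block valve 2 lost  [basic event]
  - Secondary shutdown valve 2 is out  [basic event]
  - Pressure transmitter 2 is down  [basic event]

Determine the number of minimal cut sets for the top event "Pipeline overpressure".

Block path inoperative [OR]: union of children's cut sets → 2 cut set(s).
Relief train unavailable [OR]: union of children's cut sets → 4 cut set(s).
Vent line unavailable [AND]: one cut set from each child combined → 4 × 1 × 1 = 4 cut set(s).
HIPPS stage unavailable [OR]: union of children's cut sets → 8 cut set(s).
Pipeline overpressure [AND]: one cut set from each child combined → 8 × 1 × 1 × 1 = 8 cut set(s).
Minimal cut sets: {Block valve 2 lost, Pressure transmitter 2 is down, Right block valve failed, Secondary shutdown valve 2 is out}; {Block valve 2 lost, Pressure transmitter 2 is down, Secondary shutdown valve 2 is out, Standby shutdown valve trips}; {Block valve 2 lost, Pressure transmitter 2 is down, Secondary shutdown valve 2 is out, Upper pressure transmitter is down}; {Block valve 2 lost, HIPPS logic solver malfunctions, Left relief valve degraded, Lower control valve lost, Pressure transmitter 2 is down, Secondary shutdown valve 2 is out}; {Block valve 2 lost, HIPPS logic solver malfunctions, Lower control valve lost, Pressure transmitter 2 is down, Redundant rupture disc is out, Secondary shutdown valve 2 is out}; {Block valve 2 lost, HIPPS logic solver malfunctions, Lower control valve lost, Pressure transmitter 2 is down, Secondary shutdown valve 2 is out, Vent valve malfunctions}; {Block valve 2 lost, HIPPS logic solver malfunctions, Lower control valve lost, Pressure transmitter 2 is down, Primary actuator degraded, Secondary shutdown valve 2 is out}; {Block valve 2 lost, PLC lost, Pressure transmitter 2 is down, Secondary shutdown valve 2 is out}.

8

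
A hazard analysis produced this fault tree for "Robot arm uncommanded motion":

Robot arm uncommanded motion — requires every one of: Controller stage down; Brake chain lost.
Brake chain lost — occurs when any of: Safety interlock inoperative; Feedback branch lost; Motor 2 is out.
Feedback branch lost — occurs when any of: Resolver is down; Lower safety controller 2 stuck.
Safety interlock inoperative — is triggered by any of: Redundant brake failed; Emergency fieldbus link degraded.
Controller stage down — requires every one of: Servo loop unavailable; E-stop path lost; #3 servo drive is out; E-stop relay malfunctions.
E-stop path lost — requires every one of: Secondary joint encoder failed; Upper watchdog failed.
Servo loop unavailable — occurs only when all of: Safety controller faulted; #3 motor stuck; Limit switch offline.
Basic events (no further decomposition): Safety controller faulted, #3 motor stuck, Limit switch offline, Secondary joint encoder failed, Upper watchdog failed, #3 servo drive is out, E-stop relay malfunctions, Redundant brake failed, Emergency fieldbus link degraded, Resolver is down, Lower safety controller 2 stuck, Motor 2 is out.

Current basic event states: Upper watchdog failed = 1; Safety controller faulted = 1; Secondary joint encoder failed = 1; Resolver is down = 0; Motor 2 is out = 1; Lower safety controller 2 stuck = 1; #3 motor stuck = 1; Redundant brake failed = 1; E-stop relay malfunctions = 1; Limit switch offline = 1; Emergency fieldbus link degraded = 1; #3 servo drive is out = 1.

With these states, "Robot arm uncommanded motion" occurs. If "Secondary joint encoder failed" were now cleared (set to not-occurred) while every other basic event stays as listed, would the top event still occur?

No

Counterfactual: set "Secondary joint encoder failed" to not occurred.
Servo loop unavailable [AND]: Safety controller faulted=occurs, #3 motor stuck=occurs, Limit switch offline=occurs → all inputs occur → occurs.
E-stop path lost [AND]: Secondary joint encoder failed=not, Upper watchdog failed=occurs → not all inputs occur → does not occur.
Controller stage down [AND]: Servo loop unavailable=occurs, E-stop path lost=not, #3 servo drive is out=occurs, E-stop relay malfunctions=occurs → not all inputs occur → does not occur.
Safety interlock inoperative [OR]: Redundant brake failed=occurs, Emergency fieldbus link degraded=occurs → at least one input occurs → occurs.
Feedback branch lost [OR]: Resolver is down=not, Lower safety controller 2 stuck=occurs → at least one input occurs → occurs.
Brake chain lost [OR]: Safety interlock inoperative=occurs, Feedback branch lost=occurs, Motor 2 is out=occurs → at least one input occurs → occurs.
Robot arm uncommanded motion [AND]: Controller stage down=not, Brake chain lost=occurs → not all inputs occur → does not occur.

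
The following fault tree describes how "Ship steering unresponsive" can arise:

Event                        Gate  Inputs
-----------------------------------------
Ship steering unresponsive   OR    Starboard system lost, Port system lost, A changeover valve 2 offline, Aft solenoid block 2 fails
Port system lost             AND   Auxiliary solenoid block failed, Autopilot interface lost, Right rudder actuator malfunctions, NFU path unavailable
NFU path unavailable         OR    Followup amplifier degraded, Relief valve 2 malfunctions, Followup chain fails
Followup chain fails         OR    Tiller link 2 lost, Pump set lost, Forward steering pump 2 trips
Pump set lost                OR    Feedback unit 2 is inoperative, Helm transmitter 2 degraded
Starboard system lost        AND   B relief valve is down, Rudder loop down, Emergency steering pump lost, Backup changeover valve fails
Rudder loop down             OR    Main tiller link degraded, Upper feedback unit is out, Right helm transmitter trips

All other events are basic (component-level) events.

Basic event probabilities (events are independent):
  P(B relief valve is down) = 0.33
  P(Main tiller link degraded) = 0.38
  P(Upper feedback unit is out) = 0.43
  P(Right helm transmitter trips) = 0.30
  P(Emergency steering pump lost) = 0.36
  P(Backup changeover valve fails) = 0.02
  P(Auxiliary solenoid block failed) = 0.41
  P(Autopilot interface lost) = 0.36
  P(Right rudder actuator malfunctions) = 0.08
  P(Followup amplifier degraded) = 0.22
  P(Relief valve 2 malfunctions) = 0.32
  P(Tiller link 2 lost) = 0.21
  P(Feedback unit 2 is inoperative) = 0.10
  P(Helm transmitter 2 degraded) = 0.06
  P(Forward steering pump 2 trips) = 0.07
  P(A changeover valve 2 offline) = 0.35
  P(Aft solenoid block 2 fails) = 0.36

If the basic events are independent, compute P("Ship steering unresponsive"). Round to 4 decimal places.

P(Rudder loop down) [OR] = 1 − (1−0.38) × (1−0.43) × (1−0.30) = 0.752620
P(Starboard system lost) [AND] = 0.33 × 0.752620 × 0.36 × 0.02 = 0.001788
P(Pump set lost) [OR] = 1 − (1−0.10) × (1−0.06) = 0.154000
P(Followup chain fails) [OR] = 1 − (1−0.21) × (1−0.154000) × (1−0.07) = 0.378444
P(NFU path unavailable) [OR] = 1 − (1−0.22) × (1−0.32) × (1−0.378444) = 0.670327
P(Port system lost) [AND] = 0.41 × 0.36 × 0.08 × 0.670327 = 0.007915
P(Ship steering unresponsive) [OR] = 1 − (1−0.001788) × (1−0.007915) × (1−0.35) × (1−0.36) = 0.588031
Rounded to 4 decimal places: P(Ship steering unresponsive) ≈ 0.5880.

0.5880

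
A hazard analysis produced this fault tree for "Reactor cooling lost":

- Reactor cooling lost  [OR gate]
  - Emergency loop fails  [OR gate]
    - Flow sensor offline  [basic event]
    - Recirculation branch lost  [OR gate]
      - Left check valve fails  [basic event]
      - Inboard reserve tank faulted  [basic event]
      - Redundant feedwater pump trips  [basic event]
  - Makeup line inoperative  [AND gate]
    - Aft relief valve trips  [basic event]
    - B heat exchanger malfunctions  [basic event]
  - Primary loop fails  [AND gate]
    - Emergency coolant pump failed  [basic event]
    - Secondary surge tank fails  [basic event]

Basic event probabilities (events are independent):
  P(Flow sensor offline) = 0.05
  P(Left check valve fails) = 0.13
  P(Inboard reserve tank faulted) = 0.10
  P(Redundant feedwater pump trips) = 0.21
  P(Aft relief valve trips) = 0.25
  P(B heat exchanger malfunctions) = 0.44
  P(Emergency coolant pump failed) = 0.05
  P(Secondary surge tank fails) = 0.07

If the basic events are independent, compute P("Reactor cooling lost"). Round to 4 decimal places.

P(Recirculation branch lost) [OR] = 1 − (1−0.13) × (1−0.10) × (1−0.21) = 0.381430
P(Emergency loop fails) [OR] = 1 − (1−0.05) × (1−0.381430) = 0.412359
P(Makeup line inoperative) [AND] = 0.25 × 0.44 = 0.110000
P(Primary loop fails) [AND] = 0.05 × 0.07 = 0.003500
P(Reactor cooling lost) [OR] = 1 − (1−0.412359) × (1−0.110000) × (1−0.003500) = 0.478830
Rounded to 4 decimal places: P(Reactor cooling lost) ≈ 0.4788.

0.4788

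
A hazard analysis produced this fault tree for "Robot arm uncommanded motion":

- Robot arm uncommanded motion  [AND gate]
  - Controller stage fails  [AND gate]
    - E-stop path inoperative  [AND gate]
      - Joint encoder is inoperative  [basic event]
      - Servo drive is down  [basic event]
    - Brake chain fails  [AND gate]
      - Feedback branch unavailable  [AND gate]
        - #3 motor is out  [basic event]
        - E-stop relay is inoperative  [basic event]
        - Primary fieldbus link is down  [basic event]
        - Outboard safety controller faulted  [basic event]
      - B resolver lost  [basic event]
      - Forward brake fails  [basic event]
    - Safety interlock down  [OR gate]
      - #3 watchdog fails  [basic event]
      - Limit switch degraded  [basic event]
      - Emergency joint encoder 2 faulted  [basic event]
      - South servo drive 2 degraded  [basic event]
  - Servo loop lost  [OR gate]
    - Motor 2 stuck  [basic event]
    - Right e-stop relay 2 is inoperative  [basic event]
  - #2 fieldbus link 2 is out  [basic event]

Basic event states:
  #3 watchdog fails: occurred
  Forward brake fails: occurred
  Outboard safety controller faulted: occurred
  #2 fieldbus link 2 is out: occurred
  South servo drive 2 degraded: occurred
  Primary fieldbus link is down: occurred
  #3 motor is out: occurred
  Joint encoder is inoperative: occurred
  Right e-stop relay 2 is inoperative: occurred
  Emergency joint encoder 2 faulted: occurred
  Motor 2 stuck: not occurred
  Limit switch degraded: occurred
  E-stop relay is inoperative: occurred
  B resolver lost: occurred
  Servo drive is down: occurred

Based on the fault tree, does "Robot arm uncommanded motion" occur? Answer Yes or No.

Yes

E-stop path inoperative [AND]: Joint encoder is inoperative=occurs, Servo drive is down=occurs → all inputs occur → occurs.
Feedback branch unavailable [AND]: #3 motor is out=occurs, E-stop relay is inoperative=occurs, Primary fieldbus link is down=occurs, Outboard safety controller faulted=occurs → all inputs occur → occurs.
Brake chain fails [AND]: Feedback branch unavailable=occurs, B resolver lost=occurs, Forward brake fails=occurs → all inputs occur → occurs.
Safety interlock down [OR]: #3 watchdog fails=occurs, Limit switch degraded=occurs, Emergency joint encoder 2 faulted=occurs, South servo drive 2 degraded=occurs → at least one input occurs → occurs.
Controller stage fails [AND]: E-stop path inoperative=occurs, Brake chain fails=occurs, Safety interlock down=occurs → all inputs occur → occurs.
Servo loop lost [OR]: Motor 2 stuck=not, Right e-stop relay 2 is inoperative=occurs → at least one input occurs → occurs.
Robot arm uncommanded motion [AND]: Controller stage fails=occurs, Servo loop lost=occurs, #2 fieldbus link 2 is out=occurs → all inputs occur → occurs.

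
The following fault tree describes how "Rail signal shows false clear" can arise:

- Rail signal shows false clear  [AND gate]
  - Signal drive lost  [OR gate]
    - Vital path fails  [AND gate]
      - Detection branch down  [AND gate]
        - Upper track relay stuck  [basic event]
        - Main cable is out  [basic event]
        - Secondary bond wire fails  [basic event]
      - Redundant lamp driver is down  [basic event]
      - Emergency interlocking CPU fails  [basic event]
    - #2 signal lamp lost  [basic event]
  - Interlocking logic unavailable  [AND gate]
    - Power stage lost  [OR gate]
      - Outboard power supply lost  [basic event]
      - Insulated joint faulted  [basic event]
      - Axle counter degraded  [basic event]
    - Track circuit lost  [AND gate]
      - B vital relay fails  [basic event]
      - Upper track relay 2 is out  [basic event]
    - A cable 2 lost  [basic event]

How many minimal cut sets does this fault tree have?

Detection branch down [AND]: one cut set from each child combined → 1 × 1 × 1 = 1 cut set(s).
Vital path fails [AND]: one cut set from each child combined → 1 × 1 × 1 = 1 cut set(s).
Signal drive lost [OR]: union of children's cut sets → 2 cut set(s).
Power stage lost [OR]: union of children's cut sets → 3 cut set(s).
Track circuit lost [AND]: one cut set from each child combined → 1 × 1 = 1 cut set(s).
Interlocking logic unavailable [AND]: one cut set from each child combined → 3 × 1 × 1 = 3 cut set(s).
Rail signal shows false clear [AND]: one cut set from each child combined → 2 × 3 = 6 cut set(s).
Minimal cut sets: {A cable 2 lost, B vital relay fails, Emergency interlocking CPU fails, Main cable is out, Outboard power supply lost, Redundant lamp driver is down, Secondary bond wire fails, Upper track relay 2 is out, Upper track relay stuck}; {A cable 2 lost, B vital relay fails, Emergency interlocking CPU fails, Insulated joint faulted, Main cable is out, Redundant lamp driver is down, Secondary bond wire fails, Upper track relay 2 is out, Upper track relay stuck}; {A cable 2 lost, Axle counter degraded, B vital relay fails, Emergency interlocking CPU fails, Main cable is out, Redundant lamp driver is down, Secondary bond wire fails, Upper track relay 2 is out, Upper track relay stuck}; {#2 signal lamp lost, A cable 2 lost, B vital relay fails, Outboard power supply lost, Upper track relay 2 is out}; {#2 signal lamp lost, A cable 2 lost, B vital relay fails, Insulated joint faulted, Upper track relay 2 is out}; {#2 signal lamp lost, A cable 2 lost, Axle counter degraded, B vital relay fails, Upper track relay 2 is out}.

6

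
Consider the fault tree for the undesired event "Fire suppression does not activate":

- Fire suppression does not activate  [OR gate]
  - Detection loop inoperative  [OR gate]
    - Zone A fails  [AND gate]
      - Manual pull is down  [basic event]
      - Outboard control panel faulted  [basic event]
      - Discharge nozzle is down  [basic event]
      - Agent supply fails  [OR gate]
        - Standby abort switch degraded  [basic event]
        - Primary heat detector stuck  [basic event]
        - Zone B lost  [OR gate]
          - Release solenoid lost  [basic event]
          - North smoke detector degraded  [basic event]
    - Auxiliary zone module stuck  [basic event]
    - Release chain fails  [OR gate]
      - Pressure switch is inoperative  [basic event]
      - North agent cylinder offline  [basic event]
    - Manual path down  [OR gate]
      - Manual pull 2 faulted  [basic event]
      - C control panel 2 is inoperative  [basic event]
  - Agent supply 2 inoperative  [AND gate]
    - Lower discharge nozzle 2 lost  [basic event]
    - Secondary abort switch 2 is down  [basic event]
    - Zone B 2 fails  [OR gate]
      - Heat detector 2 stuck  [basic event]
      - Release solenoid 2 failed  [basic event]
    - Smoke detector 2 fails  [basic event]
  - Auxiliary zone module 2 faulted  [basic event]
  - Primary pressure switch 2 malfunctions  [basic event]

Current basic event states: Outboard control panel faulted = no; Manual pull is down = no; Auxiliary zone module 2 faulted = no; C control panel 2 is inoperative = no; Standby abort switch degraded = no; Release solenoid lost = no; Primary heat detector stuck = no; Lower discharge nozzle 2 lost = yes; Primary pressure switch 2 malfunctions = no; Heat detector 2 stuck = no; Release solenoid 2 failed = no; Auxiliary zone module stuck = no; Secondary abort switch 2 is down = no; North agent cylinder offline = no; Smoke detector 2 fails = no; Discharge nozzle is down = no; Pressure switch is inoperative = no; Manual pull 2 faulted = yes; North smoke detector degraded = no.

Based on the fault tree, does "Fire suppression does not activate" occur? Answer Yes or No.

Zone B lost [OR]: Release solenoid lost=not, North smoke detector degraded=not → no input occurs → does not occur.
Agent supply fails [OR]: Standby abort switch degraded=not, Primary heat detector stuck=not, Zone B lost=not → no input occurs → does not occur.
Zone A fails [AND]: Manual pull is down=not, Outboard control panel faulted=not, Discharge nozzle is down=not, Agent supply fails=not → not all inputs occur → does not occur.
Release chain fails [OR]: Pressure switch is inoperative=not, North agent cylinder offline=not → no input occurs → does not occur.
Manual path down [OR]: Manual pull 2 faulted=occurs, C control panel 2 is inoperative=not → at least one input occurs → occurs.
Detection loop inoperative [OR]: Zone A fails=not, Auxiliary zone module stuck=not, Release chain fails=not, Manual path down=occurs → at least one input occurs → occurs.
Zone B 2 fails [OR]: Heat detector 2 stuck=not, Release solenoid 2 failed=not → no input occurs → does not occur.
Agent supply 2 inoperative [AND]: Lower discharge nozzle 2 lost=occurs, Secondary abort switch 2 is down=not, Zone B 2 fails=not, Smoke detector 2 fails=not → not all inputs occur → does not occur.
Fire suppression does not activate [OR]: Detection loop inoperative=occurs, Agent supply 2 inoperative=not, Auxiliary zone module 2 faulted=not, Primary pressure switch 2 malfunctions=not → at least one input occurs → occurs.

Yes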